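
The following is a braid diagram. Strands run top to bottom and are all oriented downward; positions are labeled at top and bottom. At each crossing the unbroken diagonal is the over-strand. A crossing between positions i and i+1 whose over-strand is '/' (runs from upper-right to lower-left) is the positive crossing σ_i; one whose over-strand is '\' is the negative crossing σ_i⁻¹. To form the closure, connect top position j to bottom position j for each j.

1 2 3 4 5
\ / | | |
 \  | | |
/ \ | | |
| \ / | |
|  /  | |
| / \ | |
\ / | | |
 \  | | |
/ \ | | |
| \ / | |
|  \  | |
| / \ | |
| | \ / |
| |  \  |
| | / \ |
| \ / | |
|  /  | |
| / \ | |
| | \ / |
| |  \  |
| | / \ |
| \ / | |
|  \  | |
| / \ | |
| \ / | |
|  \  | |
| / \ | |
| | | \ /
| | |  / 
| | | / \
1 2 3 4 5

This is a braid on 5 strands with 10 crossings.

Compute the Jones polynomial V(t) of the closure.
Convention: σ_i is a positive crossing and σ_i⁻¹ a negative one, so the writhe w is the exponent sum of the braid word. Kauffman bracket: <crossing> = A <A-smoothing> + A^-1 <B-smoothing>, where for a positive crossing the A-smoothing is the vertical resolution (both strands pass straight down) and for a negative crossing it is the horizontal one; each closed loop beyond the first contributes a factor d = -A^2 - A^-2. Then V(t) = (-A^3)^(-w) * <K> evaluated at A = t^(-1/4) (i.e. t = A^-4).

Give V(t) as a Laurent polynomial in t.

t^-1 - 2*t^-2 + 3*t^-3 - 2*t^-4 + 3*t^-5 - 2*t^-6 + t^-7 - t^-8

Derivation:
Reading the diagram top to bottom ('/'-over between positions i,i+1 = s_i, '\'-over = s_i^-1): braid word = s1^-1 s2 s1^-1 s2^-1 s3^-1 s2 s3^-1 s2^-1 s2^-1 s4.
The presented braid s1^-1 s2 s1^-1 s2^-1 s3^-1 s2 s3^-1 s2^-1 s2^-1 s4 on 5 strands reduces by inverse Markov moves (closure unchanged at each step):
  Destabilize: the word has the form β·s4 where s4 occurs only as the final letter (β ∈ B_4); drop it and the last strand → 4 strands.
Reduced to β = s1^-1 s2 s1^-1 s2^-1 s3^-1 s2 s3^-1 s2^-1 s2^-1 on 4 strands, 9 crossings.
Compute on β:
Braid: s1^-1 s2 s1^-1 s2^-1 s3^-1 s2 s3^-1 s2^-1 s2^-1 on 4 strands, 9 crossings.
Writhe w = (#positive) - (#negative) = 2 - 7 = -5.
Computing the Kauffman bracket via state sum. There are 2^9 = 512 states.
Each crossing splits two ways (0=vertical, 1=horizontal). The state's weight is A^(#A-smoothings - #B-smoothings) * d^(loops - 1).
Tabulate the states by total A-exponent and number of loops L (A-exp: L × count):
  A^9: L=5 ×1
  A^7: L=4 ×9
  A^5: L=3 ×30, L=5 ×6
  A^3: L=2 ×45, L=4 ×37, L=6 ×2
  A^1: L=1 ×27, L=3 ×78, L=5 ×21
  A^-1: L=2 ×67, L=4 ×53, L=6 ×6
  A^-3: L=1 ×12, L=3 ×53, L=5 ×18, L=7 ×1
  A^-5: L=2 ×14, L=4 ×19, L=6 ×3
  A^-7: L=3 ×6, L=5 ×3
  A^-9: L=4 ×1
Each group contributes A^e * Σ count * d^(L-1):
Powers of d = -A^2 - A^-2: d^2 = A^4 + 2 + A^-4; d^3 = -A^6 - 3*A^2 - 3*A^-2 - A^-6; d^4 = A^8 + 4*A^4 + 6 + 4*A^-4 + A^-8; d^5 = -A^10 - 5*A^6 - 10*A^2 - 10*A^-2 - 5*A^-6 - A^-10; d^6 = A^12 + 6*A^8 + 15*A^4 + 20 + 15*A^-4 + 6*A^-8 + A^-12.
  A^9 * (d^4) = A^17 + 4*A^13 + 6*A^9 + 4*A^5 + A
  A^7 * (9*d^3) = -9*A^13 - 27*A^9 - 27*A^5 - 9*A
  A^5 * (30*d^2 + 6*d^4) = 6*A^13 + 54*A^9 + 96*A^5 + 54*A + 6*A^-3
  A^3 * (45*d + 37*d^3 + 2*d^5) = -2*A^13 - 47*A^9 - 176*A^5 - 176*A - 47*A^-3 - 2*A^-7
  A^1 * (27 + 78*d^2 + 21*d^4) = 21*A^9 + 162*A^5 + 309*A + 162*A^-3 + 21*A^-7
  A^-1 * (67*d + 53*d^3 + 6*d^5) = -6*A^9 - 83*A^5 - 286*A - 286*A^-3 - 83*A^-7 - 6*A^-11
  A^-3 * (12 + 53*d^2 + 18*d^4 + d^6) = A^9 + 24*A^5 + 140*A + 246*A^-3 + 140*A^-7 + 24*A^-11 + A^-15
  A^-5 * (14*d + 19*d^3 + 3*d^5) = -3*A^5 - 34*A - 101*A^-3 - 101*A^-7 - 34*A^-11 - 3*A^-15
  A^-7 * (6*d^2 + 3*d^4) = 3*A + 18*A^-3 + 30*A^-7 + 18*A^-11 + 3*A^-15
  A^-9 * (d^3) = -A^-3 - 3*A^-7 - 3*A^-11 - A^-15
Summing the groups: <K> = A^17 - A^13 + 2*A^9 - 3*A^5 + 2*A - 3*A^-3 + 2*A^-7 - A^-11
Normalise by the writhe: (-A^3)^(-w) = (-A^3)^(5) = -A^15, so f(A) = -A^15 * <K> = -A^32 + A^28 - 2*A^24 + 3*A^20 - 2*A^16 + 3*A^12 - 2*A^8 + A^4.
Substitute A = t^(-1/4), i.e. A^e → t^(-e/4): V(t) = t^-1 - 2*t^-2 + 3*t^-3 - 2*t^-4 + 3*t^-5 - 2*t^-6 + t^-7 - t^-8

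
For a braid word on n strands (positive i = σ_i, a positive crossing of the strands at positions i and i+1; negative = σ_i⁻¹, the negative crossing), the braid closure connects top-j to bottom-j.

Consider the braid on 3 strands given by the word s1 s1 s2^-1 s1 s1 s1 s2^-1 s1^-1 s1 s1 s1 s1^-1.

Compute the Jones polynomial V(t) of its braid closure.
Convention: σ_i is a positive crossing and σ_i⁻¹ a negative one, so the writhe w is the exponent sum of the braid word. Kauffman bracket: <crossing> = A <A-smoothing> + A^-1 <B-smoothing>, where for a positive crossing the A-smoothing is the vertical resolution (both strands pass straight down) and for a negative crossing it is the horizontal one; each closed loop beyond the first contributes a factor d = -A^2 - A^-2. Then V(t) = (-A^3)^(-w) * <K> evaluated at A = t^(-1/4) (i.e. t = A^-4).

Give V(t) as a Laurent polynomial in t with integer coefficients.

The presented braid s1 s1 s2^-1 s1 s1 s1 s2^-1 s1^-1 s1 s1 s1 s1^-1 on 3 strands reduces by inverse Markov moves (closure unchanged at each step):
  Deconjugate: the word is γ·β·γ⁻¹ with γ = s1 (prefix) and γ⁻¹ = s1^-1 (suffix); strip both.
Reduced to β = s1 s2^-1 s1 s1 s1 s2^-1 s1^-1 s1 s1 s1 on 3 strands, 10 crossings.
Compute on β:
First cancel adjacent σ_i σ_i⁻¹ pairs (Reidemeister II — same braid, same closure): s1 s2^-1 s1 s1 s1 s2^-1 s1^-1 s1 s1 s1 → s1 s2^-1 s1 s1 s1 s2^-1 s1 s1.
Braid: s1 s2^-1 s1 s1 s1 s2^-1 s1 s1 on 3 strands, 8 crossings.
Writhe w = (#positive) - (#negative) = 6 - 2 = 4.
State-sum expansion of <K>. There are 2^8 = 256 states.
Each crossing splits two ways (0=vertical, 1=horizontal). The state's weight is A^(#A-smoothings - #B-smoothings) * d^(loops - 1).
Tabulate the states by total A-exponent and number of loops L (A-exp: L × count):
  A^8: L=3 ×1
  A^6: L=2 ×8
  A^4: L=1 ×21, L=3 ×7
  A^2: L=2 ×54, L=4 ×2
  A^0: L=3 ×70
  A^-2: L=4 ×56
  A^-4: L=5 ×28
  A^-6: L=6 ×8
  A^-8: L=7 ×1
Each group contributes A^e * Σ count * d^(L-1):
Powers of d = -A^2 - A^-2: d^2 = A^4 + 2 + A^-4; d^3 = -A^6 - 3*A^2 - 3*A^-2 - A^-6; d^4 = A^8 + 4*A^4 + 6 + 4*A^-4 + A^-8; d^5 = -A^10 - 5*A^6 - 10*A^2 - 10*A^-2 - 5*A^-6 - A^-10; d^6 = A^12 + 6*A^8 + 15*A^4 + 20 + 15*A^-4 + 6*A^-8 + A^-12.
  A^8 * (d^2) = A^12 + 2*A^8 + A^4
  A^6 * (8*d) = -8*A^8 - 8*A^4
  A^4 * (21 + 7*d^2) = 7*A^8 + 35*A^4 + 7
  A^2 * (54*d + 2*d^3) = -2*A^8 - 60*A^4 - 60 - 2*A^-4
  A^0 * (70*d^2) = 70*A^4 + 140 + 70*A^-4
  A^-2 * (56*d^3) = -56*A^4 - 168 - 168*A^-4 - 56*A^-8
  A^-4 * (28*d^4) = 28*A^4 + 112 + 168*A^-4 + 112*A^-8 + 28*A^-12
  A^-6 * (8*d^5) = -8*A^4 - 40 - 80*A^-4 - 80*A^-8 - 40*A^-12 - 8*A^-16
  A^-8 * (d^6) = A^4 + 6 + 15*A^-4 + 20*A^-8 + 15*A^-12 + 6*A^-16 + A^-20
Summing the groups: <K> = A^12 - A^8 + 3*A^4 - 3 + 3*A^-4 - 4*A^-8 + 3*A^-12 - 2*A^-16 + A^-20
Normalise by the writhe: (-A^3)^(-w) = (-A^3)^(-4) = A^-12, so f(A) = A^-12 * <K> = 1 - A^-4 + 3*A^-8 - 3*A^-12 + 3*A^-16 - 4*A^-20 + 3*A^-24 - 2*A^-28 + A^-32.
Substitute A = t^(-1/4), i.e. A^e → t^(-e/4): V(t) = t^8 - 2*t^7 + 3*t^6 - 4*t^5 + 3*t^4 - 3*t^3 + 3*t^2 - t + 1

Answer: t^8 - 2*t^7 + 3*t^6 - 4*t^5 + 3*t^4 - 3*t^3 + 3*t^2 - t + 1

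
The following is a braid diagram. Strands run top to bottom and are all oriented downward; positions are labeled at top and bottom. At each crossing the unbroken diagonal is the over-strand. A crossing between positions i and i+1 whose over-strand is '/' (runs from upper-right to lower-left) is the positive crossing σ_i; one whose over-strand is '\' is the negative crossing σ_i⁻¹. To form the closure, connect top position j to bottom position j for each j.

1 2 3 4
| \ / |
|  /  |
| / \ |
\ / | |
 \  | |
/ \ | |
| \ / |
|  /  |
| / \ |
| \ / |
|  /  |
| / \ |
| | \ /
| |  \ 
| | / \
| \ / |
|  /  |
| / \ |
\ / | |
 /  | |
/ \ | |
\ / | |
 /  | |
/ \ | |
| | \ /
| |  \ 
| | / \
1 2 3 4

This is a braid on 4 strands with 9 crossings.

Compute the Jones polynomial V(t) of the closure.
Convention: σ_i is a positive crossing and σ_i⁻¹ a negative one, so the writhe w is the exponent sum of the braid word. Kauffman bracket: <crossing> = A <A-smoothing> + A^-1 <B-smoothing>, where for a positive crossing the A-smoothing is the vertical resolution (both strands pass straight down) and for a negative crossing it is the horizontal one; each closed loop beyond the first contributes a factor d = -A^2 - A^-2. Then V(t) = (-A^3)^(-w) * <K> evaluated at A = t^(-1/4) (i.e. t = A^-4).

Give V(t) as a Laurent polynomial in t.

Reading the diagram top to bottom ('/'-over between positions i,i+1 = s_i, '\'-over = s_i^-1): braid word = s2 s1^-1 s2 s2 s3^-1 s2 s1 s1 s3^-1.
Braid: s2 s1^-1 s2 s2 s3^-1 s2 s1 s1 s3^-1 on 4 strands, 9 crossings.
Writhe w = (#positive) - (#negative) = 6 - 3 = 3.
State-sum expansion of <K>. There are 2^9 = 512 states.
For each crossing: s=0 is the vertical smoothing, s=1 horizontal. Crossing k contributes A^(sign_k * (1 - 2*s_k)); loop factor d = -A^2 - A^-2.
Tabulate the states by total A-exponent and number of loops L (A-exp: L × count):
  A^9: L=3 ×1
  A^7: L=2 ×6, L=4 ×3
  A^5: L=1 ×11, L=3 ×24, L=5 ×1
  A^3: L=2 ×68, L=4 ×16
  A^1: L=1 ×38, L=3 ×85, L=5 ×3
  A^-1: L=2 ×77, L=4 ×49
  A^-3: L=3 ×69, L=5 ×15
  A^-5: L=4 ×34, L=6 ×2
  A^-7: L=5 ×9
  A^-9: L=6 ×1
Each group contributes A^e * Σ count * d^(L-1):
Powers of d = -A^2 - A^-2: d^2 = A^4 + 2 + A^-4; d^3 = -A^6 - 3*A^2 - 3*A^-2 - A^-6; d^4 = A^8 + 4*A^4 + 6 + 4*A^-4 + A^-8; d^5 = -A^10 - 5*A^6 - 10*A^2 - 10*A^-2 - 5*A^-6 - A^-10.
  A^9 * (d^2) = A^13 + 2*A^9 + A^5
  A^7 * (6*d + 3*d^3) = -3*A^13 - 15*A^9 - 15*A^5 - 3*A
  A^5 * (11 + 24*d^2 + d^4) = A^13 + 28*A^9 + 65*A^5 + 28*A + A^-3
  A^3 * (68*d + 16*d^3) = -16*A^9 - 116*A^5 - 116*A - 16*A^-3
  A^1 * (38 + 85*d^2 + 3*d^4) = 3*A^9 + 97*A^5 + 226*A + 97*A^-3 + 3*A^-7
  A^-1 * (77*d + 49*d^3) = -49*A^5 - 224*A - 224*A^-3 - 49*A^-7
  A^-3 * (69*d^2 + 15*d^4) = 15*A^5 + 129*A + 228*A^-3 + 129*A^-7 + 15*A^-11
  A^-5 * (34*d^3 + 2*d^5) = -2*A^5 - 44*A - 122*A^-3 - 122*A^-7 - 44*A^-11 - 2*A^-15
  A^-7 * (9*d^4) = 9*A + 36*A^-3 + 54*A^-7 + 36*A^-11 + 9*A^-15
  A^-9 * (d^5) = -A - 5*A^-3 - 10*A^-7 - 10*A^-11 - 5*A^-15 - A^-19
Summing the groups: <K> = -A^13 + 2*A^9 - 4*A^5 + 4*A - 5*A^-3 + 5*A^-7 - 3*A^-11 + 2*A^-15 - A^-19
Normalise by the writhe: (-A^3)^(-w) = (-A^3)^(-3) = -A^-9, so f(A) = -A^-9 * <K> = A^4 - 2 + 4*A^-4 - 4*A^-8 + 5*A^-12 - 5*A^-16 + 3*A^-20 - 2*A^-24 + A^-28.
Substitute A = t^(-1/4), i.e. A^e → t^(-e/4): V(t) = t^7 - 2*t^6 + 3*t^5 - 5*t^4 + 5*t^3 - 4*t^2 + 4*t - 2 + t^-1

Answer: t^7 - 2*t^6 + 3*t^5 - 5*t^4 + 5*t^3 - 4*t^2 + 4*t - 2 + t^-1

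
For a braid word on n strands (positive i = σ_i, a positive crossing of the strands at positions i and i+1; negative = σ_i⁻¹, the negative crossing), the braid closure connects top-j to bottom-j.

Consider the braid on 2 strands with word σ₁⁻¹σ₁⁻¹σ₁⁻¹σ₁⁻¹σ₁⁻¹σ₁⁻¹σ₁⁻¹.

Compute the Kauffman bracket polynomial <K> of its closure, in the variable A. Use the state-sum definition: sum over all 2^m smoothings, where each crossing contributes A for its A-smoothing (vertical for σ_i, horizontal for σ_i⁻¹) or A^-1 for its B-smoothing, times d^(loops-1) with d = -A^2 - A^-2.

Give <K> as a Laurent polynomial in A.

Braid: s1^-1 s1^-1 s1^-1 s1^-1 s1^-1 s1^-1 s1^-1 on 2 strands, 7 crossings.
Writhe w = (#positive) - (#negative) = 0 - 7 = -7.
State-sum expansion of <K>. There are 2^7 = 128 states.
Each crossing splits two ways (0=vertical, 1=horizontal). The state's weight is A^(#A-smoothings - #B-smoothings) * d^(loops - 1).
Tabulate the states by total A-exponent and number of loops L (A-exp: L × count):
  A^7: L=7 ×1
  A^5: L=6 ×7
  A^3: L=5 ×21
  A^1: L=4 ×35
  A^-1: L=3 ×35
  A^-3: L=2 ×21
  A^-5: L=1 ×7
  A^-7: L=2 ×1
Each group contributes A^e * Σ count * d^(L-1):
Powers of d = -A^2 - A^-2: d^2 = A^4 + 2 + A^-4; d^3 = -A^6 - 3*A^2 - 3*A^-2 - A^-6; d^4 = A^8 + 4*A^4 + 6 + 4*A^-4 + A^-8; d^5 = -A^10 - 5*A^6 - 10*A^2 - 10*A^-2 - 5*A^-6 - A^-10; d^6 = A^12 + 6*A^8 + 15*A^4 + 20 + 15*A^-4 + 6*A^-8 + A^-12.
  A^7 * (d^6) = A^19 + 6*A^15 + 15*A^11 + 20*A^7 + 15*A^3 + 6*A^-1 + A^-5
  A^5 * (7*d^5) = -7*A^15 - 35*A^11 - 70*A^7 - 70*A^3 - 35*A^-1 - 7*A^-5
  A^3 * (21*d^4) = 21*A^11 + 84*A^7 + 126*A^3 + 84*A^-1 + 21*A^-5
  A^1 * (35*d^3) = -35*A^7 - 105*A^3 - 105*A^-1 - 35*A^-5
  A^-1 * (35*d^2) = 35*A^3 + 70*A^-1 + 35*A^-5
  A^-3 * (21*d) = -21*A^-1 - 21*A^-5
  A^-5 * (7) = 7*A^-5
  A^-7 * (d) = -A^-5 - A^-9
Summing the groups: <K> = A^19 - A^15 + A^11 - A^7 + A^3 - A^-1 - A^-9

Answer: A^19 - A^15 + A^11 - A^7 + A^3 - A^-1 - A^-9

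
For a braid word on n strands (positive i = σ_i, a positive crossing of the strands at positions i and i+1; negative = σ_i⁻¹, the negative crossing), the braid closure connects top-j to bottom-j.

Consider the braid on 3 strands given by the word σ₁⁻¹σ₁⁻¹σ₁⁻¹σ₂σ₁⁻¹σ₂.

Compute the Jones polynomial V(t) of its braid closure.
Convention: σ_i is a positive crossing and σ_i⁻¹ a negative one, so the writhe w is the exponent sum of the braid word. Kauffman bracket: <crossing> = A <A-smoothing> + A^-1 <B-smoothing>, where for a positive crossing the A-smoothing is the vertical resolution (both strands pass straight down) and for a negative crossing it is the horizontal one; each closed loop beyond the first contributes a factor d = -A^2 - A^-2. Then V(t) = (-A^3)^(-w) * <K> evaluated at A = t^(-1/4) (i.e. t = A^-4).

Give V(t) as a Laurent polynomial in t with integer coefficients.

Braid: s1^-1 s1^-1 s1^-1 s2 s1^-1 s2 on 3 strands, 6 crossings.
Writhe w = (#positive) - (#negative) = 2 - 4 = -2.
State-sum expansion of <K>. There are 2^6 = 64 states.
Smooth each crossing (0=||, 1=⌣⌢); contribution A^(Σ sign_k(1-2s_k)) * d^(L-1).
Tabulate the states by total A-exponent and number of loops L (A-exp: L × count):
  A^6: L=5 ×1
  A^4: L=4 ×6
  A^2: L=3 ×15
  A^0: L=2 ×19, L=4 ×1
  A^-2: L=1 ×11, L=3 ×4
  A^-4: L=2 ×6
  A^-6: L=3 ×1
Each group contributes A^e * Σ count * d^(L-1):
Powers of d = -A^2 - A^-2: d^2 = A^4 + 2 + A^-4; d^3 = -A^6 - 3*A^2 - 3*A^-2 - A^-6; d^4 = A^8 + 4*A^4 + 6 + 4*A^-4 + A^-8.
  A^6 * (d^4) = A^14 + 4*A^10 + 6*A^6 + 4*A^2 + A^-2
  A^4 * (6*d^3) = -6*A^10 - 18*A^6 - 18*A^2 - 6*A^-2
  A^2 * (15*d^2) = 15*A^6 + 30*A^2 + 15*A^-2
  A^0 * (19*d + d^3) = -A^6 - 22*A^2 - 22*A^-2 - A^-6
  A^-2 * (11 + 4*d^2) = 4*A^2 + 19*A^-2 + 4*A^-6
  A^-4 * (6*d) = -6*A^-2 - 6*A^-6
  A^-6 * (d^2) = A^-2 + 2*A^-6 + A^-10
Summing the groups: <K> = A^14 - 2*A^10 + 2*A^6 - 2*A^2 + 2*A^-2 - A^-6 + A^-10
Normalise by the writhe: (-A^3)^(-w) = (-A^3)^(2) = A^6, so f(A) = A^6 * <K> = A^20 - 2*A^16 + 2*A^12 - 2*A^8 + 2*A^4 - 1 + A^-4.
Substitute A = t^(-1/4), i.e. A^e → t^(-e/4): V(t) = t - 1 + 2*t^-1 - 2*t^-2 + 2*t^-3 - 2*t^-4 + t^-5

Answer: t - 1 + 2*t^-1 - 2*t^-2 + 2*t^-3 - 2*t^-4 + t^-5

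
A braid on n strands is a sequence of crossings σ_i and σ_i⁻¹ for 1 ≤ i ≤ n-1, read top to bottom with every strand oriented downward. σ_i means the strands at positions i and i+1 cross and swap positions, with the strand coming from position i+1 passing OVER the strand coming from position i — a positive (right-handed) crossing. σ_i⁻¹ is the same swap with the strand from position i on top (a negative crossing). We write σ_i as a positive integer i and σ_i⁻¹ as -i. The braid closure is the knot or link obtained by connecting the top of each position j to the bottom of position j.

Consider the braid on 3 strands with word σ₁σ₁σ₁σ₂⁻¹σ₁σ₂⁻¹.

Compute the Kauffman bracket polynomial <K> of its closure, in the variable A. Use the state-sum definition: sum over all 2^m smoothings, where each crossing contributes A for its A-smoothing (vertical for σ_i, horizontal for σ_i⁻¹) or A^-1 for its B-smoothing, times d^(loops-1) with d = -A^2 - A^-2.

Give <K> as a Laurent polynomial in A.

A^10 - A^6 + 2*A^2 - 2*A^-2 + 2*A^-6 - 2*A^-10 + A^-14

Derivation:
Braid: s1 s1 s1 s2^-1 s1 s2^-1 on 3 strands, 6 crossings.
Writhe w = (#positive) - (#negative) = 4 - 2 = 2.
Computing the Kauffman bracket via state sum. There are 2^6 = 64 states.
Each crossing splits two ways (0=vertical, 1=horizontal). The state's weight is A^(#A-smoothings - #B-smoothings) * d^(loops - 1).
Tabulate the states by total A-exponent and number of loops L (A-exp: L × count):
  A^6: L=3 ×1
  A^4: L=2 ×6
  A^2: L=1 ×11, L=3 ×4
  A^0: L=2 ×19, L=4 ×1
  A^-2: L=3 ×15
  A^-4: L=4 ×6
  A^-6: L=5 ×1
Each group contributes A^e * Σ count * d^(L-1):
Powers of d = -A^2 - A^-2: d^2 = A^4 + 2 + A^-4; d^3 = -A^6 - 3*A^2 - 3*A^-2 - A^-6; d^4 = A^8 + 4*A^4 + 6 + 4*A^-4 + A^-8.
  A^6 * (d^2) = A^10 + 2*A^6 + A^2
  A^4 * (6*d) = -6*A^6 - 6*A^2
  A^2 * (11 + 4*d^2) = 4*A^6 + 19*A^2 + 4*A^-2
  A^0 * (19*d + d^3) = -A^6 - 22*A^2 - 22*A^-2 - A^-6
  A^-2 * (15*d^2) = 15*A^2 + 30*A^-2 + 15*A^-6
  A^-4 * (6*d^3) = -6*A^2 - 18*A^-2 - 18*A^-6 - 6*A^-10
  A^-6 * (d^4) = A^2 + 4*A^-2 + 6*A^-6 + 4*A^-10 + A^-14
Summing the groups: <K> = A^10 - A^6 + 2*A^2 - 2*A^-2 + 2*A^-6 - 2*A^-10 + A^-14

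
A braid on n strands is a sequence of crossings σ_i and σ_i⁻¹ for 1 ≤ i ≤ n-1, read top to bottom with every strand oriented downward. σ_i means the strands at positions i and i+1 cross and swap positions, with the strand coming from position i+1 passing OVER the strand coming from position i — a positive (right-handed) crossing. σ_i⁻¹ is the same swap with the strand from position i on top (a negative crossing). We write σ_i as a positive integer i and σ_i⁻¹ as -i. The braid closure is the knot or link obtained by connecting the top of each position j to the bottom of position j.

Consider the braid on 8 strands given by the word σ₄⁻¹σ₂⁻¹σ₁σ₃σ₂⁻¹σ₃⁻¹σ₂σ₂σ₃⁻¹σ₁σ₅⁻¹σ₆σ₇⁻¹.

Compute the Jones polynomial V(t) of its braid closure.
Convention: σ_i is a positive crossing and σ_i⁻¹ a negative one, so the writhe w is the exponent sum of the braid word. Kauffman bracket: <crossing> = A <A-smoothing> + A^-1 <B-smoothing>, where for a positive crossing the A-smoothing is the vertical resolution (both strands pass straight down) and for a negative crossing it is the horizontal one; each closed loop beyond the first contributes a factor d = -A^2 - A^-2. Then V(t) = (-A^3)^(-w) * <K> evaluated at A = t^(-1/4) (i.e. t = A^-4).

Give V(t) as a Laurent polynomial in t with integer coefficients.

The presented braid s4^-1 s2^-1 s1 s3 s2^-1 s3^-1 s2 s2 s3^-1 s1 s5^-1 s6 s7^-1 on 8 strands reduces by inverse Markov moves (closure unchanged at each step):
  Destabilize: the word has the form β·s7^-1 where s7^-1 occurs only as the final letter (β ∈ B_7); drop it and the last strand → 7 strands.
  Destabilize: the word has the form β·s6 where s6 occurs only as the final letter (β ∈ B_6); drop it and the last strand → 6 strands.
  Destabilize: the word has the form β·s5^-1 where s5^-1 occurs only as the final letter (β ∈ B_5); drop it and the last strand → 5 strands.
Reduced to β = s4^-1 s2^-1 s1 s3 s2^-1 s3^-1 s2 s2 s3^-1 s1 on 5 strands, 10 crossings.
Compute on β:
Braid: s4^-1 s2^-1 s1 s3 s2^-1 s3^-1 s2 s2 s3^-1 s1 on 5 strands, 10 crossings.
Writhe w = (#positive) - (#negative) = 5 - 5 = 0.
State-sum expansion of <K>. There are 2^10 = 1024 states.
Smooth each crossing (0=||, 1=⌣⌢); contribution A^(Σ sign_k(1-2s_k)) * d^(L-1).
Tabulate the states by total A-exponent and number of loops L (A-exp: L × count):
  A^10: L=4 ×1
  A^8: L=3 ×9, L=5 ×1
  A^6: L=2 ×27, L=4 ×18
  A^4: L=1 ×28, L=3 ×78, L=5 ×14
  A^2: L=2 ×116, L=4 ×88, L=6 ×6
  A^0: L=1 ×27, L=3 ×178, L=5 ×46, L=7 ×1
  A^-2: L=2 ×78, L=4 ×123, L=6 ×9
  A^-4: L=1 ×6, L=3 ×78, L=5 ×36
  A^-6: L=2 ×11, L=4 ×31, L=6 ×3
  A^-8: L=3 ×6, L=5 ×4
  A^-10: L=4 ×1
Each group contributes A^e * Σ count * d^(L-1):
Powers of d = -A^2 - A^-2: d^2 = A^4 + 2 + A^-4; d^3 = -A^6 - 3*A^2 - 3*A^-2 - A^-6; d^4 = A^8 + 4*A^4 + 6 + 4*A^-4 + A^-8; d^5 = -A^10 - 5*A^6 - 10*A^2 - 10*A^-2 - 5*A^-6 - A^-10; d^6 = A^12 + 6*A^8 + 15*A^4 + 20 + 15*A^-4 + 6*A^-8 + A^-12.
  A^10 * (d^3) = -A^16 - 3*A^12 - 3*A^8 - A^4
  A^8 * (9*d^2 + d^4) = A^16 + 13*A^12 + 24*A^8 + 13*A^4 + 1
  A^6 * (27*d + 18*d^3) = -18*A^12 - 81*A^8 - 81*A^4 - 18
  A^4 * (28 + 78*d^2 + 14*d^4) = 14*A^12 + 134*A^8 + 268*A^4 + 134 + 14*A^-4
  A^2 * (116*d + 88*d^3 + 6*d^5) = -6*A^12 - 118*A^8 - 440*A^4 - 440 - 118*A^-4 - 6*A^-8
  A^0 * (27 + 178*d^2 + 46*d^4 + d^6) = A^12 + 52*A^8 + 377*A^4 + 679 + 377*A^-4 + 52*A^-8 + A^-12
  A^-2 * (78*d + 123*d^3 + 9*d^5) = -9*A^8 - 168*A^4 - 537 - 537*A^-4 - 168*A^-8 - 9*A^-12
  A^-4 * (6 + 78*d^2 + 36*d^4) = 36*A^4 + 222 + 378*A^-4 + 222*A^-8 + 36*A^-12
  A^-6 * (11*d + 31*d^3 + 3*d^5) = -3*A^4 - 46 - 134*A^-4 - 134*A^-8 - 46*A^-12 - 3*A^-16
  A^-8 * (6*d^2 + 4*d^4) = 4 + 22*A^-4 + 36*A^-8 + 22*A^-12 + 4*A^-16
  A^-10 * (d^3) = -A^-4 - 3*A^-8 - 3*A^-12 - A^-16
Summing the groups: <K> = A^12 - A^8 + A^4 - 1 + A^-4 - A^-8 + A^-12
Normalise by the writhe: (-A^3)^(-w) = (-A^3)^(0) = 1, so f(A) = 1 * <K> = A^12 - A^8 + A^4 - 1 + A^-4 - A^-8 + A^-12.
Substitute A = t^(-1/4), i.e. A^e → t^(-e/4): V(t) = t^3 - t^2 + t - 1 + t^-1 - t^-2 + t^-3

Answer: t^3 - t^2 + t - 1 + t^-1 - t^-2 + t^-3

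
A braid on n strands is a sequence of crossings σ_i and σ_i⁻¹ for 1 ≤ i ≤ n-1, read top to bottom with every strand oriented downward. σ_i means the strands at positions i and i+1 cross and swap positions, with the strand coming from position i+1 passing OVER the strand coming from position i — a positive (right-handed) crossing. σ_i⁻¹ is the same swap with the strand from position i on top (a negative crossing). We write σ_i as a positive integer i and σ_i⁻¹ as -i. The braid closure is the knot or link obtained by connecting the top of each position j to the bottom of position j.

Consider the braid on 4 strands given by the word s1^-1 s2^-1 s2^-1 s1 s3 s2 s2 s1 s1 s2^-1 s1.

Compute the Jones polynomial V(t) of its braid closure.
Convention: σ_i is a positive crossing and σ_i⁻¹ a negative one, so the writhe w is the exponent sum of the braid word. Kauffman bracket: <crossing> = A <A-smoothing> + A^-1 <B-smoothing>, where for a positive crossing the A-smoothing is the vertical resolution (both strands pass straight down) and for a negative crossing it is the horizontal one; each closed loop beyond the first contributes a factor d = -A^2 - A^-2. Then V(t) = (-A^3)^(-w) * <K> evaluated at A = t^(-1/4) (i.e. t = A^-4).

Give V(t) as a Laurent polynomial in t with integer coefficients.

The presented braid s1^-1 s2^-1 s2^-1 s1 s3 s2 s2 s1 s1 s2^-1 s1 on 4 strands reduces by inverse Markov moves (closure unchanged at each step):
  Deconjugate: the word is γ·β·γ⁻¹ with γ = s1^-1 (prefix) and γ⁻¹ = s1 (suffix); strip both.
Reduced to β = s2^-1 s2^-1 s1 s3 s2 s2 s1 s1 s2^-1 on 4 strands, 9 crossings.
Compute on β:
Braid: s2^-1 s2^-1 s1 s3 s2 s2 s1 s1 s2^-1 on 4 strands, 9 crossings.
Writhe w = (#positive) - (#negative) = 6 - 3 = 3.
Computing the Kauffman bracket via state sum. There are 2^9 = 512 states.
Each crossing splits two ways (0=vertical, 1=horizontal). The state's weight is A^(#A-smoothings - #B-smoothings) * d^(loops - 1).
Tabulate the states by total A-exponent and number of loops L (A-exp: L × count):
  A^9: L=5 ×1
  A^7: L=4 ×7, L=6 ×2
  A^5: L=3 ×18, L=5 ×17, L=7 ×1
  A^3: L=2 ×21, L=4 ×53, L=6 ×10
  A^1: L=1 ×9, L=3 ×82, L=5 ×34, L=7 ×1
  A^-1: L=2 ×62, L=4 ×59, L=6 ×5
  A^-3: L=1 ×18, L=3 ×55, L=5 ×11
  A^-5: L=2 ×21, L=4 ×15
  A^-7: L=3 ×8, L=5 ×1
  A^-9: L=4 ×1
Each group contributes A^e * Σ count * d^(L-1):
Powers of d = -A^2 - A^-2: d^2 = A^4 + 2 + A^-4; d^3 = -A^6 - 3*A^2 - 3*A^-2 - A^-6; d^4 = A^8 + 4*A^4 + 6 + 4*A^-4 + A^-8; d^5 = -A^10 - 5*A^6 - 10*A^2 - 10*A^-2 - 5*A^-6 - A^-10; d^6 = A^12 + 6*A^8 + 15*A^4 + 20 + 15*A^-4 + 6*A^-8 + A^-12.
  A^9 * (d^4) = A^17 + 4*A^13 + 6*A^9 + 4*A^5 + A
  A^7 * (7*d^3 + 2*d^5) = -2*A^17 - 17*A^13 - 41*A^9 - 41*A^5 - 17*A - 2*A^-3
  A^5 * (18*d^2 + 17*d^4 + d^6) = A^17 + 23*A^13 + 101*A^9 + 158*A^5 + 101*A + 23*A^-3 + A^-7
  A^3 * (21*d + 53*d^3 + 10*d^5) = -10*A^13 - 103*A^9 - 280*A^5 - 280*A - 103*A^-3 - 10*A^-7
  A^1 * (9 + 82*d^2 + 34*d^4 + d^6) = A^13 + 40*A^9 + 233*A^5 + 397*A + 233*A^-3 + 40*A^-7 + A^-11
  A^-1 * (62*d + 59*d^3 + 5*d^5) = -5*A^9 - 84*A^5 - 289*A - 289*A^-3 - 84*A^-7 - 5*A^-11
  A^-3 * (18 + 55*d^2 + 11*d^4) = 11*A^5 + 99*A + 194*A^-3 + 99*A^-7 + 11*A^-11
  A^-5 * (21*d + 15*d^3) = -15*A - 66*A^-3 - 66*A^-7 - 15*A^-11
  A^-7 * (8*d^2 + d^4) = A + 12*A^-3 + 22*A^-7 + 12*A^-11 + A^-15
  A^-9 * (d^3) = -A^-3 - 3*A^-7 - 3*A^-11 - A^-15
Summing the groups: <K> = A^13 - 2*A^9 + A^5 - 2*A + A^-3 - A^-7 + A^-11
Normalise by the writhe: (-A^3)^(-w) = (-A^3)^(-3) = -A^-9, so f(A) = -A^-9 * <K> = -A^4 + 2 - A^-4 + 2*A^-8 - A^-12 + A^-16 - A^-20.
Substitute A = t^(-1/4), i.e. A^e → t^(-e/4): V(t) = -t^5 + t^4 - t^3 + 2*t^2 - t + 2 - t^-1

Answer: -t^5 + t^4 - t^3 + 2*t^2 - t + 2 - t^-1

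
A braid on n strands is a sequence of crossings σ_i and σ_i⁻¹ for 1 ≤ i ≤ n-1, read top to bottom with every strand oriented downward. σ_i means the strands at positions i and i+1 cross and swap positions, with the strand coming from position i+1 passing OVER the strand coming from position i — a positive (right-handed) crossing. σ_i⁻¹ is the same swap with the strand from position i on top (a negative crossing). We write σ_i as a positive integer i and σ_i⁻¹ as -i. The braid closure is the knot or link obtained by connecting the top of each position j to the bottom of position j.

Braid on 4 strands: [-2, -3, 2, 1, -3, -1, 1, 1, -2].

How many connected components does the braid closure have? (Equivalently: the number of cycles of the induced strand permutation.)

Track the strand permutation on 4 strands, starting from identity.
  step 1: s2^-1 swaps positions 2,3 -> [1 3 2 4]
  step 2: s3^-1 swaps positions 3,4 -> [1 3 4 2]
  step 3: s2 swaps positions 2,3 -> [1 4 3 2]
  step 4: s1 swaps positions 1,2 -> [4 1 3 2]
  step 5: s3^-1 swaps positions 3,4 -> [4 1 2 3]
  step 6: s1^-1 swaps positions 1,2 -> [1 4 2 3]
  step 7: s1 swaps positions 1,2 -> [4 1 2 3]
  step 8: s1 swaps positions 1,2 -> [1 4 2 3]
  step 9: s2^-1 swaps positions 2,3 -> [1 2 4 3]
Final permutation (position -> original strand): [1 2 4 3]
Closure components = cycle count of this permutation = 3.

Answer: 3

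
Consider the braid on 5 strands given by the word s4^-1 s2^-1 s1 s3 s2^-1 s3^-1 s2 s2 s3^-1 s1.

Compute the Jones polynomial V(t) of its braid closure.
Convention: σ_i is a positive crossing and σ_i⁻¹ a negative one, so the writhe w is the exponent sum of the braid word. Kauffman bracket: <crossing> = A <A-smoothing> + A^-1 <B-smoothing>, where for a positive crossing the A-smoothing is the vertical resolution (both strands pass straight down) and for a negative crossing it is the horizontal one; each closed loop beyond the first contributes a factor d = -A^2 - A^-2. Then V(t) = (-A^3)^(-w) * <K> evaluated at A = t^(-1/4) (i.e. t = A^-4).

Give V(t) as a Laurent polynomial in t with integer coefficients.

Braid: s4^-1 s2^-1 s1 s3 s2^-1 s3^-1 s2 s2 s3^-1 s1 on 5 strands, 10 crossings.
Writhe w = (#positive) - (#negative) = 5 - 5 = 0.
Enumerate smoothing states for the bracket polynomial. There are 2^10 = 1024 states.
Each crossing splits two ways (0=vertical, 1=horizontal). The state's weight is A^(#A-smoothings - #B-smoothings) * d^(loops - 1).
Tabulate the states by total A-exponent and number of loops L (A-exp: L × count):
  A^10: L=4 ×1
  A^8: L=3 ×9, L=5 ×1
  A^6: L=2 ×27, L=4 ×18
  A^4: L=1 ×28, L=3 ×78, L=5 ×14
  A^2: L=2 ×116, L=4 ×88, L=6 ×6
  A^0: L=1 ×27, L=3 ×178, L=5 ×46, L=7 ×1
  A^-2: L=2 ×78, L=4 ×123, L=6 ×9
  A^-4: L=1 ×6, L=3 ×78, L=5 ×36
  A^-6: L=2 ×11, L=4 ×31, L=6 ×3
  A^-8: L=3 ×6, L=5 ×4
  A^-10: L=4 ×1
Each group contributes A^e * Σ count * d^(L-1):
Powers of d = -A^2 - A^-2: d^2 = A^4 + 2 + A^-4; d^3 = -A^6 - 3*A^2 - 3*A^-2 - A^-6; d^4 = A^8 + 4*A^4 + 6 + 4*A^-4 + A^-8; d^5 = -A^10 - 5*A^6 - 10*A^2 - 10*A^-2 - 5*A^-6 - A^-10; d^6 = A^12 + 6*A^8 + 15*A^4 + 20 + 15*A^-4 + 6*A^-8 + A^-12.
  A^10 * (d^3) = -A^16 - 3*A^12 - 3*A^8 - A^4
  A^8 * (9*d^2 + d^4) = A^16 + 13*A^12 + 24*A^8 + 13*A^4 + 1
  A^6 * (27*d + 18*d^3) = -18*A^12 - 81*A^8 - 81*A^4 - 18
  A^4 * (28 + 78*d^2 + 14*d^4) = 14*A^12 + 134*A^8 + 268*A^4 + 134 + 14*A^-4
  A^2 * (116*d + 88*d^3 + 6*d^5) = -6*A^12 - 118*A^8 - 440*A^4 - 440 - 118*A^-4 - 6*A^-8
  A^0 * (27 + 178*d^2 + 46*d^4 + d^6) = A^12 + 52*A^8 + 377*A^4 + 679 + 377*A^-4 + 52*A^-8 + A^-12
  A^-2 * (78*d + 123*d^3 + 9*d^5) = -9*A^8 - 168*A^4 - 537 - 537*A^-4 - 168*A^-8 - 9*A^-12
  A^-4 * (6 + 78*d^2 + 36*d^4) = 36*A^4 + 222 + 378*A^-4 + 222*A^-8 + 36*A^-12
  A^-6 * (11*d + 31*d^3 + 3*d^5) = -3*A^4 - 46 - 134*A^-4 - 134*A^-8 - 46*A^-12 - 3*A^-16
  A^-8 * (6*d^2 + 4*d^4) = 4 + 22*A^-4 + 36*A^-8 + 22*A^-12 + 4*A^-16
  A^-10 * (d^3) = -A^-4 - 3*A^-8 - 3*A^-12 - A^-16
Summing the groups: <K> = A^12 - A^8 + A^4 - 1 + A^-4 - A^-8 + A^-12
Normalise by the writhe: (-A^3)^(-w) = (-A^3)^(0) = 1, so f(A) = 1 * <K> = A^12 - A^8 + A^4 - 1 + A^-4 - A^-8 + A^-12.
Substitute A = t^(-1/4), i.e. A^e → t^(-e/4): V(t) = t^3 - t^2 + t - 1 + t^-1 - t^-2 + t^-3

Answer: t^3 - t^2 + t - 1 + t^-1 - t^-2 + t^-3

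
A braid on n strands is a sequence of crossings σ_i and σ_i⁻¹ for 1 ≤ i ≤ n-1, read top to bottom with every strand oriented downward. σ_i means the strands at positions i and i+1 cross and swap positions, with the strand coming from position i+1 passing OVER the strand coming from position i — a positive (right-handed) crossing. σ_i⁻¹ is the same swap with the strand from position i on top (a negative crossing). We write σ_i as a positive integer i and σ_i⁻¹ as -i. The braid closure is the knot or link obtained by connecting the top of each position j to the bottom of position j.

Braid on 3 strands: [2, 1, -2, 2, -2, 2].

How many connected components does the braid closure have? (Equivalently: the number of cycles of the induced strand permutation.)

1

Derivation:
Track the strand permutation on 3 strands, starting from identity.
  step 1: s2 swaps positions 2,3 -> [1 3 2]
  step 2: s1 swaps positions 1,2 -> [3 1 2]
  step 3: s2^-1 swaps positions 2,3 -> [3 2 1]
  step 4: s2 swaps positions 2,3 -> [3 1 2]
  step 5: s2^-1 swaps positions 2,3 -> [3 2 1]
  step 6: s2 swaps positions 2,3 -> [3 1 2]
Final permutation (position -> original strand): [3 1 2]
Closure components = cycle count of this permutation = 1.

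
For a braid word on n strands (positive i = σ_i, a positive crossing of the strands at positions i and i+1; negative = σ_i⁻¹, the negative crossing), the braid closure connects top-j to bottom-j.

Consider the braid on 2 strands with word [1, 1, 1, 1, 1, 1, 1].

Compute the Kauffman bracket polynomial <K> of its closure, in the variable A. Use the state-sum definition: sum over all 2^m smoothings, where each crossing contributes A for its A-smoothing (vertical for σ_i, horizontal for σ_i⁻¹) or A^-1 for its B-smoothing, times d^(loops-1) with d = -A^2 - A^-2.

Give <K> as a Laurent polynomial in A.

-A^9 - A + A^-3 - A^-7 + A^-11 - A^-15 + A^-19

Derivation:
Braid: s1 s1 s1 s1 s1 s1 s1 on 2 strands, 7 crossings.
Writhe w = (#positive) - (#negative) = 7 - 0 = 7.
Enumerate smoothing states for the bracket polynomial. There are 2^7 = 128 states.
For each crossing: s=0 is the vertical smoothing, s=1 horizontal. Crossing k contributes A^(sign_k * (1 - 2*s_k)); loop factor d = -A^2 - A^-2.
Tabulate the states by total A-exponent and number of loops L (A-exp: L × count):
  A^7: L=2 ×1
  A^5: L=1 ×7
  A^3: L=2 ×21
  A^1: L=3 ×35
  A^-1: L=4 ×35
  A^-3: L=5 ×21
  A^-5: L=6 ×7
  A^-7: L=7 ×1
Each group contributes A^e * Σ count * d^(L-1):
Powers of d = -A^2 - A^-2: d^2 = A^4 + 2 + A^-4; d^3 = -A^6 - 3*A^2 - 3*A^-2 - A^-6; d^4 = A^8 + 4*A^4 + 6 + 4*A^-4 + A^-8; d^5 = -A^10 - 5*A^6 - 10*A^2 - 10*A^-2 - 5*A^-6 - A^-10; d^6 = A^12 + 6*A^8 + 15*A^4 + 20 + 15*A^-4 + 6*A^-8 + A^-12.
  A^7 * (d) = -A^9 - A^5
  A^5 * (7) = 7*A^5
  A^3 * (21*d) = -21*A^5 - 21*A
  A^1 * (35*d^2) = 35*A^5 + 70*A + 35*A^-3
  A^-1 * (35*d^3) = -35*A^5 - 105*A - 105*A^-3 - 35*A^-7
  A^-3 * (21*d^4) = 21*A^5 + 84*A + 126*A^-3 + 84*A^-7 + 21*A^-11
  A^-5 * (7*d^5) = -7*A^5 - 35*A - 70*A^-3 - 70*A^-7 - 35*A^-11 - 7*A^-15
  A^-7 * (d^6) = A^5 + 6*A + 15*A^-3 + 20*A^-7 + 15*A^-11 + 6*A^-15 + A^-19
Summing the groups: <K> = -A^9 - A + A^-3 - A^-7 + A^-11 - A^-15 + A^-19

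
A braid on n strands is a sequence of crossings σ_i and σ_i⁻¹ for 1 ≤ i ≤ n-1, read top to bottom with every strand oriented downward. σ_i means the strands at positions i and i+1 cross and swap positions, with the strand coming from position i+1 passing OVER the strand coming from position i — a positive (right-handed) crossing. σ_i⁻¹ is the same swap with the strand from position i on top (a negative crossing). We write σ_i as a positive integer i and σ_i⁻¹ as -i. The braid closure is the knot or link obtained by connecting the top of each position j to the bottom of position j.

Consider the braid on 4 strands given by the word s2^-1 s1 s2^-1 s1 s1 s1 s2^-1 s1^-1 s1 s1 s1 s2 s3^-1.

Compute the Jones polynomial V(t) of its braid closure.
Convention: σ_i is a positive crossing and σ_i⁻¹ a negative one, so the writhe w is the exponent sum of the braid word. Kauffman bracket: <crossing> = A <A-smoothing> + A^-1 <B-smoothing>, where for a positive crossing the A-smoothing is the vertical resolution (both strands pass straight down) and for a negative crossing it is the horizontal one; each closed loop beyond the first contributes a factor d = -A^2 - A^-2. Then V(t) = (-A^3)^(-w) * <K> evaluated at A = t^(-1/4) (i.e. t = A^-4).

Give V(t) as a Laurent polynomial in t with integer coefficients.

t^8 - 2*t^7 + 3*t^6 - 4*t^5 + 3*t^4 - 3*t^3 + 3*t^2 - t + 1

Derivation:
The presented braid s2^-1 s1 s2^-1 s1 s1 s1 s2^-1 s1^-1 s1 s1 s1 s2 s3^-1 on 4 strands reduces by inverse Markov moves (closure unchanged at each step):
  Destabilize: the word has the form β·s3^-1 where s3^-1 occurs only as the final letter (β ∈ B_3); drop it and the last strand → 3 strands.
  Deconjugate: the word is γ·β·γ⁻¹ with γ = s2^-1 (prefix) and γ⁻¹ = s2 (suffix); strip both.
Reduced to β = s1 s2^-1 s1 s1 s1 s2^-1 s1^-1 s1 s1 s1 on 3 strands, 10 crossings.
Compute on β:
First cancel adjacent σ_i σ_i⁻¹ pairs (Reidemeister II — same braid, same closure): s1 s2^-1 s1 s1 s1 s2^-1 s1^-1 s1 s1 s1 → s1 s2^-1 s1 s1 s1 s2^-1 s1 s1.
Braid: s1 s2^-1 s1 s1 s1 s2^-1 s1 s1 on 3 strands, 8 crossings.
Writhe w = (#positive) - (#negative) = 6 - 2 = 4.
Enumerate smoothing states for the bracket polynomial. There are 2^8 = 256 states.
Each crossing splits two ways (0=vertical, 1=horizontal). The state's weight is A^(#A-smoothings - #B-smoothings) * d^(loops - 1).
Tabulate the states by total A-exponent and number of loops L (A-exp: L × count):
  A^8: L=3 ×1
  A^6: L=2 ×8
  A^4: L=1 ×21, L=3 ×7
  A^2: L=2 ×54, L=4 ×2
  A^0: L=3 ×70
  A^-2: L=4 ×56
  A^-4: L=5 ×28
  A^-6: L=6 ×8
  A^-8: L=7 ×1
Each group contributes A^e * Σ count * d^(L-1):
Powers of d = -A^2 - A^-2: d^2 = A^4 + 2 + A^-4; d^3 = -A^6 - 3*A^2 - 3*A^-2 - A^-6; d^4 = A^8 + 4*A^4 + 6 + 4*A^-4 + A^-8; d^5 = -A^10 - 5*A^6 - 10*A^2 - 10*A^-2 - 5*A^-6 - A^-10; d^6 = A^12 + 6*A^8 + 15*A^4 + 20 + 15*A^-4 + 6*A^-8 + A^-12.
  A^8 * (d^2) = A^12 + 2*A^8 + A^4
  A^6 * (8*d) = -8*A^8 - 8*A^4
  A^4 * (21 + 7*d^2) = 7*A^8 + 35*A^4 + 7
  A^2 * (54*d + 2*d^3) = -2*A^8 - 60*A^4 - 60 - 2*A^-4
  A^0 * (70*d^2) = 70*A^4 + 140 + 70*A^-4
  A^-2 * (56*d^3) = -56*A^4 - 168 - 168*A^-4 - 56*A^-8
  A^-4 * (28*d^4) = 28*A^4 + 112 + 168*A^-4 + 112*A^-8 + 28*A^-12
  A^-6 * (8*d^5) = -8*A^4 - 40 - 80*A^-4 - 80*A^-8 - 40*A^-12 - 8*A^-16
  A^-8 * (d^6) = A^4 + 6 + 15*A^-4 + 20*A^-8 + 15*A^-12 + 6*A^-16 + A^-20
Summing the groups: <K> = A^12 - A^8 + 3*A^4 - 3 + 3*A^-4 - 4*A^-8 + 3*A^-12 - 2*A^-16 + A^-20
Normalise by the writhe: (-A^3)^(-w) = (-A^3)^(-4) = A^-12, so f(A) = A^-12 * <K> = 1 - A^-4 + 3*A^-8 - 3*A^-12 + 3*A^-16 - 4*A^-20 + 3*A^-24 - 2*A^-28 + A^-32.
Substitute A = t^(-1/4), i.e. A^e → t^(-e/4): V(t) = t^8 - 2*t^7 + 3*t^6 - 4*t^5 + 3*t^4 - 3*t^3 + 3*t^2 - t + 1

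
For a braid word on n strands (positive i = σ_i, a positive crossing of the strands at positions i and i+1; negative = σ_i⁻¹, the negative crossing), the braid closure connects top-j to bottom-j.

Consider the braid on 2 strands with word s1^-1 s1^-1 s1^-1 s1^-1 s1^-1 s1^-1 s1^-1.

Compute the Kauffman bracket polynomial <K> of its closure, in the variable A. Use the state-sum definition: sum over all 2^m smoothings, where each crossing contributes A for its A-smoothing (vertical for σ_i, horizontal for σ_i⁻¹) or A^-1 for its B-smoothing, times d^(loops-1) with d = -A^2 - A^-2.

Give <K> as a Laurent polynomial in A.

Braid: s1^-1 s1^-1 s1^-1 s1^-1 s1^-1 s1^-1 s1^-1 on 2 strands, 7 crossings.
Writhe w = (#positive) - (#negative) = 0 - 7 = -7.
Enumerate smoothing states for the bracket polynomial. There are 2^7 = 128 states.
Smooth each crossing (0=||, 1=⌣⌢); contribution A^(Σ sign_k(1-2s_k)) * d^(L-1).
Tabulate the states by total A-exponent and number of loops L (A-exp: L × count):
  A^7: L=7 ×1
  A^5: L=6 ×7
  A^3: L=5 ×21
  A^1: L=4 ×35
  A^-1: L=3 ×35
  A^-3: L=2 ×21
  A^-5: L=1 ×7
  A^-7: L=2 ×1
Each group contributes A^e * Σ count * d^(L-1):
Powers of d = -A^2 - A^-2: d^2 = A^4 + 2 + A^-4; d^3 = -A^6 - 3*A^2 - 3*A^-2 - A^-6; d^4 = A^8 + 4*A^4 + 6 + 4*A^-4 + A^-8; d^5 = -A^10 - 5*A^6 - 10*A^2 - 10*A^-2 - 5*A^-6 - A^-10; d^6 = A^12 + 6*A^8 + 15*A^4 + 20 + 15*A^-4 + 6*A^-8 + A^-12.
  A^7 * (d^6) = A^19 + 6*A^15 + 15*A^11 + 20*A^7 + 15*A^3 + 6*A^-1 + A^-5
  A^5 * (7*d^5) = -7*A^15 - 35*A^11 - 70*A^7 - 70*A^3 - 35*A^-1 - 7*A^-5
  A^3 * (21*d^4) = 21*A^11 + 84*A^7 + 126*A^3 + 84*A^-1 + 21*A^-5
  A^1 * (35*d^3) = -35*A^7 - 105*A^3 - 105*A^-1 - 35*A^-5
  A^-1 * (35*d^2) = 35*A^3 + 70*A^-1 + 35*A^-5
  A^-3 * (21*d) = -21*A^-1 - 21*A^-5
  A^-5 * (7) = 7*A^-5
  A^-7 * (d) = -A^-5 - A^-9
Summing the groups: <K> = A^19 - A^15 + A^11 - A^7 + A^3 - A^-1 - A^-9

Answer: A^19 - A^15 + A^11 - A^7 + A^3 - A^-1 - A^-9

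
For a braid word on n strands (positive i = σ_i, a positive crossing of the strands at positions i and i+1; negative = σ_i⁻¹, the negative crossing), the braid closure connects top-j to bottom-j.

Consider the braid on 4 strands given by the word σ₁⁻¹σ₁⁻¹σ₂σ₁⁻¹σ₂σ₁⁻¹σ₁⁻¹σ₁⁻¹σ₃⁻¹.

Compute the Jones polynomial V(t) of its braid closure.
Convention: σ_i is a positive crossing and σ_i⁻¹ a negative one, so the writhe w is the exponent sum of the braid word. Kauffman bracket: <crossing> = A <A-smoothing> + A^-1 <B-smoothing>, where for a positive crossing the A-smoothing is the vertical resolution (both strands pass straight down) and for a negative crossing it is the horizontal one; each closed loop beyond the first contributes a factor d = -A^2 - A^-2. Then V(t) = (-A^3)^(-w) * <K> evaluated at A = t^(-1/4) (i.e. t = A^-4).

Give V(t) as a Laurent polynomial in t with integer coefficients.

The presented braid s1^-1 s1^-1 s2 s1^-1 s2 s1^-1 s1^-1 s1^-1 s3^-1 on 4 strands reduces by inverse Markov moves (closure unchanged at each step):
  Destabilize: the word has the form β·s3^-1 where s3^-1 occurs only as the final letter (β ∈ B_3); drop it and the last strand → 3 strands.
Reduced to β = s1^-1 s1^-1 s2 s1^-1 s2 s1^-1 s1^-1 s1^-1 on 3 strands, 8 crossings.
Compute on β:
Braid: s1^-1 s1^-1 s2 s1^-1 s2 s1^-1 s1^-1 s1^-1 on 3 strands, 8 crossings.
Writhe w = (#positive) - (#negative) = 2 - 6 = -4.
Computing the Kauffman bracket via state sum. There are 2^8 = 256 states.
Each crossing splits two ways (0=vertical, 1=horizontal). The state's weight is A^(#A-smoothings - #B-smoothings) * d^(loops - 1).
Tabulate the states by total A-exponent and number of loops L (A-exp: L × count):
  A^8: L=7 ×1
  A^6: L=6 ×8
  A^4: L=5 ×28
  A^2: L=4 ×55, L=6 ×1
  A^0: L=3 ×65, L=5 ×5
  A^-2: L=2 ×46, L=4 ×10
  A^-4: L=1 ×17, L=3 ×11
  A^-6: L=2 ×8
  A^-8: L=3 ×1
Each group contributes A^e * Σ count * d^(L-1):
Powers of d = -A^2 - A^-2: d^2 = A^4 + 2 + A^-4; d^3 = -A^6 - 3*A^2 - 3*A^-2 - A^-6; d^4 = A^8 + 4*A^4 + 6 + 4*A^-4 + A^-8; d^5 = -A^10 - 5*A^6 - 10*A^2 - 10*A^-2 - 5*A^-6 - A^-10; d^6 = A^12 + 6*A^8 + 15*A^4 + 20 + 15*A^-4 + 6*A^-8 + A^-12.
  A^8 * (d^6) = A^20 + 6*A^16 + 15*A^12 + 20*A^8 + 15*A^4 + 6 + A^-4
  A^6 * (8*d^5) = -8*A^16 - 40*A^12 - 80*A^8 - 80*A^4 - 40 - 8*A^-4
  A^4 * (28*d^4) = 28*A^12 + 112*A^8 + 168*A^4 + 112 + 28*A^-4
  A^2 * (55*d^3 + d^5) = -A^12 - 60*A^8 - 175*A^4 - 175 - 60*A^-4 - A^-8
  A^0 * (65*d^2 + 5*d^4) = 5*A^8 + 85*A^4 + 160 + 85*A^-4 + 5*A^-8
  A^-2 * (46*d + 10*d^3) = -10*A^4 - 76 - 76*A^-4 - 10*A^-8
  A^-4 * (17 + 11*d^2) = 11 + 39*A^-4 + 11*A^-8
  A^-6 * (8*d) = -8*A^-4 - 8*A^-8
  A^-8 * (d^2) = A^-4 + 2*A^-8 + A^-12
Summing the groups: <K> = A^20 - 2*A^16 + 2*A^12 - 3*A^8 + 3*A^4 - 2 + 2*A^-4 - A^-8 + A^-12
Normalise by the writhe: (-A^3)^(-w) = (-A^3)^(4) = A^12, so f(A) = A^12 * <K> = A^32 - 2*A^28 + 2*A^24 - 3*A^20 + 3*A^16 - 2*A^12 + 2*A^8 - A^4 + 1.
Substitute A = t^(-1/4), i.e. A^e → t^(-e/4): V(t) = 1 - t^-1 + 2*t^-2 - 2*t^-3 + 3*t^-4 - 3*t^-5 + 2*t^-6 - 2*t^-7 + t^-8

Answer: 1 - t^-1 + 2*t^-2 - 2*t^-3 + 3*t^-4 - 3*t^-5 + 2*t^-6 - 2*t^-7 + t^-8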